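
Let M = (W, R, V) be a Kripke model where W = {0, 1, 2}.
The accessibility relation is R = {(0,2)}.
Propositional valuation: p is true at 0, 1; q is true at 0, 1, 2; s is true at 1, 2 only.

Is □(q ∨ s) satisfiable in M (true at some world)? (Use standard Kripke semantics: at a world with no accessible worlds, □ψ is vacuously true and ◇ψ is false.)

Let φ = □(q ∨ s). Evaluate φ at each world:
  0 (successors {2}): φ is true.
  1 (successors ∅): φ is true.
  2 (successors ∅): φ is true.
Detail at 0 (witness):
  At 0: □(q ∨ s) requires q ∨ s at every successor {2}.
    At 2: q ∨ s is true.
  So □(q ∨ s) is true at 0.

Yes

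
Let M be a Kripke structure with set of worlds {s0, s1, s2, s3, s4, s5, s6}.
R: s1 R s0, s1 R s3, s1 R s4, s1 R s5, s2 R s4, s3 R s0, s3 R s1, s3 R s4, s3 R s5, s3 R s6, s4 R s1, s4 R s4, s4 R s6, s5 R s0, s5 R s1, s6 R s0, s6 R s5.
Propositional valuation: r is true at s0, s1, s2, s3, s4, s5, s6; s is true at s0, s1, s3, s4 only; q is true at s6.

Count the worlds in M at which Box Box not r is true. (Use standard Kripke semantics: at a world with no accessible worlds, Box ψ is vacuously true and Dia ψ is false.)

1

Recall that Box ψ holds at a world iff ψ holds at every accessible world, and Dia ψ holds iff ψ holds at some accessible world.
Let φ = Box Box not r. Evaluate φ at each world:
  s0 (successors ∅): φ is true.
  s1 (successors {s0, s3, s4, s5}): φ is false.
  s2 (successors {s4}): φ is false.
  s3 (successors {s0, s1, s4, s5, s6}): φ is false.
  s4 (successors {s1, s4, s6}): φ is false.
  s5 (successors {s0, s1}): φ is false.
  s6 (successors {s0, s5}): φ is false.
For instance, at s2:
  At s2: Box Box not r requires Box not r at every successor {s4}.
    Box not r fails at s4, so Box Box not r is false at s2.
      At s4: Box not r requires not r at every successor {s1, s4, s6}.
        not r fails at s1, so Box not r is false at s4.
Satisfying worlds: {s0}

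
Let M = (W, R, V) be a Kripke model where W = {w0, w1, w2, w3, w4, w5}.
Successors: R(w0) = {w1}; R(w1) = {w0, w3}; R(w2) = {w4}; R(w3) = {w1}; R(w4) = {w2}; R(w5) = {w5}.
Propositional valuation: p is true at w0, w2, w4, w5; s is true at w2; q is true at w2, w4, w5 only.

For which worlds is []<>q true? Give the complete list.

Recall that []ψ holds at a world iff ψ holds at every accessible world, and <>ψ holds iff ψ holds at some accessible world.
Let φ = []<>q. Evaluate φ at each world:
  w0 (successors {w1}): φ is false.
  w1 (successors {w0, w3}): φ is false.
  w2 (successors {w4}): φ is true.
  w3 (successors {w1}): φ is false.
  w4 (successors {w2}): φ is true.
  w5 (successors {w5}): φ is true.
For instance, at w1:
  At w1: []<>q requires <>q at every successor {w0, w3}.
    <>q fails at w0, so []<>q is false at w1.
      At w0: <>q requires q at some successor in {w1}.
        At w1: q is false.
      So <>q is false at w0.
Satisfying worlds: {w2, w4, w5}

w2, w4, w5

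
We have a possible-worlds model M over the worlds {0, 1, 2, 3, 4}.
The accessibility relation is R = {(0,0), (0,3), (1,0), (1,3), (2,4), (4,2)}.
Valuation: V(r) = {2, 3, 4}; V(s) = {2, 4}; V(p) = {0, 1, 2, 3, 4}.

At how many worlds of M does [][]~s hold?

3

Let φ = [][]~s. Evaluate φ at each world:
  0 (successors {0, 3}): φ is true.
  1 (successors {0, 3}): φ is true.
  2 (successors {4}): φ is false.
  3 (successors ∅): φ is true.
  4 (successors {2}): φ is false.
For instance, at 0:
  At 0: [][]~s requires []~s at every successor {0, 3}.
      At 0: []~s requires ~s at every successor {0, 3}.
        At 0: ~s is true.
        At 3: ~s is true.
      So []~s is true at 0.
      At 3: no accessible worlds, so []~s holds vacuously.
  So [][]~s is true at 0.
Satisfying worlds: {0, 1, 3}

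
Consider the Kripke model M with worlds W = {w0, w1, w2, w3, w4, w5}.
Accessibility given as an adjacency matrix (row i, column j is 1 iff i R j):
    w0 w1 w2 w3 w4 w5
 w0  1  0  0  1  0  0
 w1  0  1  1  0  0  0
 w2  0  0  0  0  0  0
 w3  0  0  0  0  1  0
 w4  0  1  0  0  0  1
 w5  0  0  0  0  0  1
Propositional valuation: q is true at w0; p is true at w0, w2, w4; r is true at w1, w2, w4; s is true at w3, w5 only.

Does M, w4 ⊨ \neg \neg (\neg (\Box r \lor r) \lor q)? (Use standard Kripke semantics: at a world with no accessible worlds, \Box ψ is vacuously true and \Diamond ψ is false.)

At w4: \neg (\neg (\Box r \lor r) \lor q) is true, so \neg \neg (\neg (\Box r \lor r) \lor q) is false.
  At w4: \neg (\Box r \lor r) \lor q is false, so \neg (\neg (\Box r \lor r) \lor q) is true.
    At w4: \neg (\Box r \lor r) is false, q is false, so \neg (\Box r \lor r) \lor q is false.
      At w4: \Box r \lor r is true, so \neg (\Box r \lor r) is false.

No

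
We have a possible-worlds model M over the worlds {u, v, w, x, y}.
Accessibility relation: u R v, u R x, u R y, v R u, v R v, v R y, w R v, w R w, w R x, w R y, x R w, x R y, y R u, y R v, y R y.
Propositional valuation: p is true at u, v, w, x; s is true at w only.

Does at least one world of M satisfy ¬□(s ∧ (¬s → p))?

Yes

Let φ = ¬□(s ∧ (¬s → p)). Evaluate φ at each world:
  u (successors {v, x, y}): φ is true.
  v (successors {u, v, y}): φ is true.
  w (successors {v, w, x, y}): φ is true.
  x (successors {w, y}): φ is true.
  y (successors {u, v, y}): φ is true.
Detail at u (witness):
  At u: □(s ∧ (¬s → p)) is false, so ¬□(s ∧ (¬s → p)) is true.
    At u: □(s ∧ (¬s → p)) requires s ∧ (¬s → p) at every successor {v, x, y}.
      s ∧ (¬s → p) fails at v, so □(s ∧ (¬s → p)) is false at u.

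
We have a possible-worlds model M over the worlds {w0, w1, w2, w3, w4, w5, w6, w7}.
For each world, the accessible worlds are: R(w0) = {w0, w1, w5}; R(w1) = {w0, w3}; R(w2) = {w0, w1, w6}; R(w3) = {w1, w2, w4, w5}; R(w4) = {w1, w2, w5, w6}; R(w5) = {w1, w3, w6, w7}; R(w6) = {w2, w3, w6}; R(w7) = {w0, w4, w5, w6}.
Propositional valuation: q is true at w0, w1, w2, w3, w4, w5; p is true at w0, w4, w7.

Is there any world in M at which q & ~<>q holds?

Let φ = q & ~<>q. Evaluate φ at each world:
  w0 (successors {w0, w1, w5}): φ is false.
  w1 (successors {w0, w3}): φ is false.
  w2 (successors {w0, w1, w6}): φ is false.
  w3 (successors {w1, w2, w4, w5}): φ is false.
  w4 (successors {w1, w2, w5, w6}): φ is false.
  w5 (successors {w1, w3, w6, w7}): φ is false.
  w6 (successors {w2, w3, w6}): φ is false.
  w7 (successors {w0, w4, w5, w6}): φ is false.
For instance, at w7:
  At w7: q is false, ~<>q is false, so q & ~<>q is false.
    At w7: <>q is true, so ~<>q is false.
      At w7: <>q requires q at some successor in {w0, w4, w5, w6}.
        q holds at w0, so <>q is true at w7.

No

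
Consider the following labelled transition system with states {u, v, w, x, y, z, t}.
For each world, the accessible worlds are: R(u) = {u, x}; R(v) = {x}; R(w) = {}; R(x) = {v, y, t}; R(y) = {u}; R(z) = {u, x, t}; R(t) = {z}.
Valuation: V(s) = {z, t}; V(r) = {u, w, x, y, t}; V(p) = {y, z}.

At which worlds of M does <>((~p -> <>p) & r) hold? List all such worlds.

u, v, x, z

Let φ = <>((~p -> <>p) & r). Evaluate φ at each world:
  u (successors {u, x}): φ is true.
  v (successors {x}): φ is true.
  w (successors ∅): φ is false.
  x (successors {v, y, t}): φ is true.
  y (successors {u}): φ is false.
  z (successors {u, x, t}): φ is true.
  t (successors {z}): φ is false.
For instance, at u:
  At u: <>((~p -> <>p) & r) requires (~p -> <>p) & r at some successor in {u, x}.
    (~p -> <>p) & r holds at x, so <>((~p -> <>p) & r) is true at u.
      At x: ~p -> <>p is true, r is true, so (~p -> <>p) & r is true.
Satisfying worlds: {u, v, x, z}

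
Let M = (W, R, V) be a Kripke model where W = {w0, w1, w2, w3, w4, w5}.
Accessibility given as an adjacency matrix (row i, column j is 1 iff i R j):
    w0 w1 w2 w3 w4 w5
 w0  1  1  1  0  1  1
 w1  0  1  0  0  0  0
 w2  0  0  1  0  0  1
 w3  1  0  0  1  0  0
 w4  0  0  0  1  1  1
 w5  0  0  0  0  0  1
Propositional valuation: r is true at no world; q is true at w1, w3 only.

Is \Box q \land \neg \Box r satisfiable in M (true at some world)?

Recall that \Box ψ holds at a world iff ψ holds at every accessible world, and \Diamond ψ holds iff ψ holds at some accessible world.
Let φ = \Box q \land \neg \Box r. Evaluate φ at each world:
  w0 (successors {w0, w1, w2, w4, w5}): φ is false.
  w1 (successors {w1}): φ is true.
  w2 (successors {w2, w5}): φ is false.
  w3 (successors {w0, w3}): φ is false.
  w4 (successors {w3, w4, w5}): φ is false.
  w5 (successors {w5}): φ is false.
Detail at w1 (witness):
  At w1: \Box q is true, \neg \Box r is true, so \Box q \land \neg \Box r is true.
    At w1: \Box q requires q at every successor {w1}.
      At w1: q is true.
    So \Box q is true at w1.
    At w1: \Box r is false, so \neg \Box r is true.
      At w1: \Box r requires r at every successor {w1}.
        r fails at w1, so \Box r is false at w1.

Yes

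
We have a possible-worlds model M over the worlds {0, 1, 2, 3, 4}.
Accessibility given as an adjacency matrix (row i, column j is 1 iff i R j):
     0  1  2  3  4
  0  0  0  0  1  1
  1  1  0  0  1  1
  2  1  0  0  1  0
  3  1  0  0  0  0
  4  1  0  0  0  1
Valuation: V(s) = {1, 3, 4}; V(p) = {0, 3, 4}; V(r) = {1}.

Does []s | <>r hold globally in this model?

No

Recall that []ψ holds at a world iff ψ holds at every accessible world, and <>ψ holds iff ψ holds at some accessible world.
Let φ = []s | <>r. Evaluate φ at each world:
  0 (successors {3, 4}): φ is true.
  1 (successors {0, 3, 4}): φ is false.
  2 (successors {0, 3}): φ is false.
  3 (successors {0}): φ is false.
  4 (successors {0, 4}): φ is false.
Detail at 1 (counterexample):
  At 1: []s is false, <>r is false, so []s | <>r is false.
    At 1: []s requires s at every successor {0, 3, 4}.
      s fails at 0, so []s is false at 1.
    At 1: <>r requires r at some successor in {0, 3, 4}.
      At 0: r is false.
      At 3: r is false.
      At 4: r is false.
    So <>r is false at 1.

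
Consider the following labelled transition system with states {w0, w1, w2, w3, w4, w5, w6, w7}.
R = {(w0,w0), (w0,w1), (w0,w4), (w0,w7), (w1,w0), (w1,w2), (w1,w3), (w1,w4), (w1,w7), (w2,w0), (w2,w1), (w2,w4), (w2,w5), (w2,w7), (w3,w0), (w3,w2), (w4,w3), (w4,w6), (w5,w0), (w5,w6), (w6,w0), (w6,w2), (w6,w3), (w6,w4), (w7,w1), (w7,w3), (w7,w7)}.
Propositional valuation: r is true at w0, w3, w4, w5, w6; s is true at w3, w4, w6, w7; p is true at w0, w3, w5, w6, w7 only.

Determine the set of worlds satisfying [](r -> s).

Let φ = [](r -> s). Evaluate φ at each world:
  w0 (successors {w0, w1, w4, w7}): φ is false.
  w1 (successors {w0, w2, w3, w4, w7}): φ is false.
  w2 (successors {w0, w1, w4, w5, w7}): φ is false.
  w3 (successors {w0, w2}): φ is false.
  w4 (successors {w3, w6}): φ is true.
  w5 (successors {w0, w6}): φ is false.
  w6 (successors {w0, w2, w3, w4}): φ is false.
  w7 (successors {w1, w3, w7}): φ is true.
For instance, at w1:
  At w1: [](r -> s) requires r -> s at every successor {w0, w2, w3, w4, w7}.
    r -> s fails at w0, so [](r -> s) is false at w1.
Satisfying worlds: {w4, w7}

w4, w7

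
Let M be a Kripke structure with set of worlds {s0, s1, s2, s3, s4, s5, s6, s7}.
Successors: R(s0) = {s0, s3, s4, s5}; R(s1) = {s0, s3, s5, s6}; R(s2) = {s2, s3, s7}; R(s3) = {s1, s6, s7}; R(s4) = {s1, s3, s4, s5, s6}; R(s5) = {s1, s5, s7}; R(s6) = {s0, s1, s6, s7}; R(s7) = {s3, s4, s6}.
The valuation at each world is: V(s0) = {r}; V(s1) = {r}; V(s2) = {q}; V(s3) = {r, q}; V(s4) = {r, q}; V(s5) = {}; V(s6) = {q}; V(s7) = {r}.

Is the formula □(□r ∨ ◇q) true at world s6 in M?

At s6: □(□r ∨ ◇q) requires □r ∨ ◇q at every successor {s0, s1, s6, s7}.
  At s0: □r ∨ ◇q is true.
  At s1: □r ∨ ◇q is true.
  At s6: □r ∨ ◇q is true.
  At s7: □r ∨ ◇q is true.
So □(□r ∨ ◇q) is true at s6.

Yes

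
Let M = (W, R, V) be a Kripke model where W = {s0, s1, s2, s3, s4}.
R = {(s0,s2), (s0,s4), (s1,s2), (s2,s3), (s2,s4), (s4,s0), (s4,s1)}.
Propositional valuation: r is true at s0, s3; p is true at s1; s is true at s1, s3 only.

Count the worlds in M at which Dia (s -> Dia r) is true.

Recall that Dia ψ holds at a world iff ψ holds at some accessible world.
Let φ = Dia (s -> Dia r). Evaluate φ at each world:
  s0 (successors {s2, s4}): φ is true.
  s1 (successors {s2}): φ is true.
  s2 (successors {s3, s4}): φ is true.
  s3 (successors ∅): φ is false.
  s4 (successors {s0, s1}): φ is true.
For instance, at s2:
  At s2: Dia (s -> Dia r) requires s -> Dia r at some successor in {s3, s4}.
    s -> Dia r holds at s4, so Dia (s -> Dia r) is true at s2.
      At s4: s is false, Dia r is true, so s -> Dia r is true.
Satisfying worlds: {s0, s1, s2, s4}

4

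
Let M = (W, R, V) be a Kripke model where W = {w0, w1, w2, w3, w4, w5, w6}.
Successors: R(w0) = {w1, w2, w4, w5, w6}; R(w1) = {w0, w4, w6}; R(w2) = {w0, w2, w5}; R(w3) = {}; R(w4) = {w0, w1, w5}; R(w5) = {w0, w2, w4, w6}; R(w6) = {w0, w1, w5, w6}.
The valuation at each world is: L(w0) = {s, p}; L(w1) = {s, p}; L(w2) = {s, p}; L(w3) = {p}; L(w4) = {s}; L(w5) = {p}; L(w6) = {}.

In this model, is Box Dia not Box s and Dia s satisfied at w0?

Recall that Box ψ holds at a world iff ψ holds at every accessible world, and Dia ψ holds iff ψ holds at some accessible world.
At w0: Box Dia not Box s is true, Dia s is true, so Box Dia not Box s and Dia s is true.
  At w0: Box Dia not Box s requires Dia not Box s at every successor {w1, w2, w4, w5, w6}.
    At w1: Dia not Box s is true.
    At w2: Dia not Box s is true.
    At w4: Dia not Box s is true.
    At w5: Dia not Box s is true.
    At w6: Dia not Box s is true.
  So Box Dia not Box s is true at w0.
  At w0: Dia s requires s at some successor in {w1, w2, w4, w5, w6}.
    s holds at w1, so Dia s is true at w0.

Yes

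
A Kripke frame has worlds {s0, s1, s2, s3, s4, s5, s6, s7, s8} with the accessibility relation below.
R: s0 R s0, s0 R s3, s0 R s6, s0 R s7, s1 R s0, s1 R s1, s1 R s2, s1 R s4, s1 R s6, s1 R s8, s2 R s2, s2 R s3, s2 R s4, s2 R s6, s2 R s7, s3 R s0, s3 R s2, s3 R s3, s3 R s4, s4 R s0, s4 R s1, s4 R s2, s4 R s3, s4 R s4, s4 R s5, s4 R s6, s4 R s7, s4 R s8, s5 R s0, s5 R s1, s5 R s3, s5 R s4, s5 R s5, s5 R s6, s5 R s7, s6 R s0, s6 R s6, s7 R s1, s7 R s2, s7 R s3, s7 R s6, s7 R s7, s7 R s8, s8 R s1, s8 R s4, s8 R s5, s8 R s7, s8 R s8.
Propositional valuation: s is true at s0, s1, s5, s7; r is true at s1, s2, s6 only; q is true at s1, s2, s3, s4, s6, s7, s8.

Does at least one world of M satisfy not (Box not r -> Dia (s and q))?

Let φ = not (Box not r -> Dia (s and q)). Evaluate φ at each world:
  s0 (successors {s0, s3, s6, s7}): φ is false.
  s1 (successors {s0, s1, s2, s4, s6, s8}): φ is false.
  s2 (successors {s2, s3, s4, s6, s7}): φ is false.
  s3 (successors {s0, s2, s3, s4}): φ is false.
  s4 (successors {s0, s1, s2, s3, s4, s5, s6, s7, s8}): φ is false.
  s5 (successors {s0, s1, s3, s4, s5, s6, s7}): φ is false.
  s6 (successors {s0, s6}): φ is false.
  s7 (successors {s1, s2, s3, s6, s7, s8}): φ is false.
  s8 (successors {s1, s4, s5, s7, s8}): φ is false.
For instance, at s2:
  At s2: Box not r -> Dia (s and q) is true, so not (Box not r -> Dia (s and q)) is false.
    At s2: Box not r is false, Dia (s and q) is true, so Box not r -> Dia (s and q) is true.
      At s2: Box not r requires not r at every successor {s2, s3, s4, s6, s7}.
        not r fails at s2, so Box not r is false at s2.
      At s2: Dia (s and q) requires s and q at some successor in {s2, s3, s4, s6, s7}.
        s and q holds at s7, so Dia (s and q) is true at s2.

No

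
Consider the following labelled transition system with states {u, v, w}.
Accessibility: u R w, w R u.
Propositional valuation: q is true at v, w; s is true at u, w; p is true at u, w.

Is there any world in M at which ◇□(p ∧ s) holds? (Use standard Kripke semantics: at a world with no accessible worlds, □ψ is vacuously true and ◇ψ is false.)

Let φ = ◇□(p ∧ s). Evaluate φ at each world:
  u (successors {w}): φ is true.
  v (successors ∅): φ is false.
  w (successors {u}): φ is true.
Detail at u (witness):
  At u: ◇□(p ∧ s) requires □(p ∧ s) at some successor in {w}.
    □(p ∧ s) holds at w, so ◇□(p ∧ s) is true at u.
      At w: □(p ∧ s) requires p ∧ s at every successor {u}.
        At u: p ∧ s is true.
      So □(p ∧ s) is true at w.

Yes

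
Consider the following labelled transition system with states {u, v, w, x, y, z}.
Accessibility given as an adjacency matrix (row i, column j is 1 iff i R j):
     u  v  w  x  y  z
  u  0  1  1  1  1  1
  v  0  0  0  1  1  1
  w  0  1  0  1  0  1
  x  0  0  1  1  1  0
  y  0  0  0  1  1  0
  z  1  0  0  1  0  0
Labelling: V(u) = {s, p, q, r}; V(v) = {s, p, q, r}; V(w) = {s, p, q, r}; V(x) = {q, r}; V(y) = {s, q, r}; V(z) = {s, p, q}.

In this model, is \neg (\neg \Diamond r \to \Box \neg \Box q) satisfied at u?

At u: \neg \Diamond r \to \Box \neg \Box q is true, so \neg (\neg \Diamond r \to \Box \neg \Box q) is false.
  At u: \neg \Diamond r is false, \Box \neg \Box q is false, so \neg \Diamond r \to \Box \neg \Box q is true.
    At u: \Diamond r is true, so \neg \Diamond r is false.
      At u: \Diamond r requires r at some successor in {v, w, x, y, z}.
        r holds at v, so \Diamond r is true at u.
    At u: \Box \neg \Box q requires \neg \Box q at every successor {v, w, x, y, z}.
      \neg \Box q fails at v, so \Box \neg \Box q is false at u.

No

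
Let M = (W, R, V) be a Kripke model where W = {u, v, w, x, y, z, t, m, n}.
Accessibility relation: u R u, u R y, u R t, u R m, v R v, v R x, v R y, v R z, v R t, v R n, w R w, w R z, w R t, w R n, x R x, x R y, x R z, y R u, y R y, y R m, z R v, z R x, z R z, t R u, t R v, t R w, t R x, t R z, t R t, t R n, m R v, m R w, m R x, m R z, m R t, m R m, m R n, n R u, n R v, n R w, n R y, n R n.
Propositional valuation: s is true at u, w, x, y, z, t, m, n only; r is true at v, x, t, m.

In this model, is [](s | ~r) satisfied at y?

At y: [](s | ~r) requires s | ~r at every successor {u, y, m}.
  At u: s | ~r is true.
  At y: s | ~r is true.
  At m: s | ~r is true.
So [](s | ~r) is true at y.

Yes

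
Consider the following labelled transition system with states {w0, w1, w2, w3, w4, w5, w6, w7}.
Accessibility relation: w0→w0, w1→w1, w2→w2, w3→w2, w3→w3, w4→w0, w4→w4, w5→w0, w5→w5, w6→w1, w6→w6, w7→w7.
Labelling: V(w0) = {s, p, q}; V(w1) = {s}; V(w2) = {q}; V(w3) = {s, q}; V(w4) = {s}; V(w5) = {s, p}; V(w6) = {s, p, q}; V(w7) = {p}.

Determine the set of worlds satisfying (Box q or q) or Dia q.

w0, w2, w3, w4, w5, w6

Let φ = (Box q or q) or Dia q. Evaluate φ at each world:
  w0 (successors {w0}): φ is true.
  w1 (successors {w1}): φ is false.
  w2 (successors {w2}): φ is true.
  w3 (successors {w2, w3}): φ is true.
  w4 (successors {w0, w4}): φ is true.
  w5 (successors {w0, w5}): φ is true.
  w6 (successors {w1, w6}): φ is true.
  w7 (successors {w7}): φ is false.
For instance, at w7:
  At w7: Box q or q is false, Dia q is false, so (Box q or q) or Dia q is false.
    At w7: Box q is false, q is false, so Box q or q is false.
      At w7: Box q requires q at every successor {w7}.
        q fails at w7, so Box q is false at w7.
    At w7: Dia q requires q at some successor in {w7}.
      At w7: q is false.
    So Dia q is false at w7.
Satisfying worlds: {w0, w2, w3, w4, w5, w6}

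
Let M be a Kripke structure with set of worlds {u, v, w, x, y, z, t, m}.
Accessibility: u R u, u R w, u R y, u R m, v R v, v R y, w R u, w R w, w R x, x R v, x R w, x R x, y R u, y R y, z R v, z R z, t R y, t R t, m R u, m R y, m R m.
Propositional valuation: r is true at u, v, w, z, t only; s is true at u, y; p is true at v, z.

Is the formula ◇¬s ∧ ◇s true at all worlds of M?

Recall that ◇ψ holds at a world iff ψ holds at some accessible world.
Let φ = ◇¬s ∧ ◇s. Evaluate φ at each world:
  u (successors {u, w, y, m}): φ is true.
  v (successors {v, y}): φ is true.
  w (successors {u, w, x}): φ is true.
  x (successors {v, w, x}): φ is false.
  y (successors {u, y}): φ is false.
  z (successors {v, z}): φ is false.
  t (successors {y, t}): φ is true.
  m (successors {u, y, m}): φ is true.
Detail at x (counterexample):
  At x: ◇¬s is true, ◇s is false, so ◇¬s ∧ ◇s is false.
    At x: ◇¬s requires ¬s at some successor in {v, w, x}.
      ¬s holds at v, so ◇¬s is true at x.
    At x: ◇s requires s at some successor in {v, w, x}.
      At v: s is false.
      At w: s is false.
      At x: s is false.
    So ◇s is false at x.

No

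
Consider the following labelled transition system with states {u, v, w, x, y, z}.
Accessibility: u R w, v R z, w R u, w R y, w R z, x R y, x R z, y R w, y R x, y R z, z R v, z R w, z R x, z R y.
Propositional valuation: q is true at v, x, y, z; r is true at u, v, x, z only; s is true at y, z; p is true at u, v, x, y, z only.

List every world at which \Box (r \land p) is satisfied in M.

Recall that \Box ψ holds at a world iff ψ holds at every accessible world, and \Diamond ψ holds iff ψ holds at some accessible world.
Let φ = \Box (r \land p). Evaluate φ at each world:
  u (successors {w}): φ is false.
  v (successors {z}): φ is true.
  w (successors {u, y, z}): φ is false.
  x (successors {y, z}): φ is false.
  y (successors {w, x, z}): φ is false.
  z (successors {v, w, x, y}): φ is false.
For instance, at u:
  At u: \Box (r \land p) requires r \land p at every successor {w}.
    r \land p fails at w, so \Box (r \land p) is false at u.
Satisfying worlds: {v}

v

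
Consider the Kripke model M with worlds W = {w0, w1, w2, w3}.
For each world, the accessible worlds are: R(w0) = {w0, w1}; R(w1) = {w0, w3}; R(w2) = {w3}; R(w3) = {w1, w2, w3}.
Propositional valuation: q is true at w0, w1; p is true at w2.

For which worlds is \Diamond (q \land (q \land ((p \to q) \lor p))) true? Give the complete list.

Let φ = \Diamond (q \land (q \land ((p \to q) \lor p))). Evaluate φ at each world:
  w0 (successors {w0, w1}): φ is true.
  w1 (successors {w0, w3}): φ is true.
  w2 (successors {w3}): φ is false.
  w3 (successors {w1, w2, w3}): φ is true.
For instance, at w1:
  At w1: \Diamond (q \land (q \land ((p \to q) \lor p))) requires q \land (q \land ((p \to q) \lor p)) at some successor in {w0, w3}.
    q \land (q \land ((p \to q) \lor p)) holds at w0, so \Diamond (q \land (q \land ((p \to q) \lor p))) is true at w1.
Satisfying worlds: {w0, w1, w3}

w0, w1, w3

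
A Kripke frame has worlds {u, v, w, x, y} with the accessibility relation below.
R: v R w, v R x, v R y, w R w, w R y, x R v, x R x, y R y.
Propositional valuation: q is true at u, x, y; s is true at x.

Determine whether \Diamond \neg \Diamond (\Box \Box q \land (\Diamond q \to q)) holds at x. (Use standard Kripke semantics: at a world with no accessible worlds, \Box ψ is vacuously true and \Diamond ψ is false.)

Recall that \Box ψ holds at a world iff ψ holds at every accessible world, and \Diamond ψ holds iff ψ holds at some accessible world.
At x: \Diamond \neg \Diamond (\Box \Box q \land (\Diamond q \to q)) requires \neg \Diamond (\Box \Box q \land (\Diamond q \to q)) at some successor in {v, x}.
  \neg \Diamond (\Box \Box q \land (\Diamond q \to q)) holds at x, so \Diamond \neg \Diamond (\Box \Box q \land (\Diamond q \to q)) is true at x.
    At x: \Diamond (\Box \Box q \land (\Diamond q \to q)) is false, so \neg \Diamond (\Box \Box q \land (\Diamond q \to q)) is true.
      At x: \Diamond (\Box \Box q \land (\Diamond q \to q)) requires \Box \Box q \land (\Diamond q \to q) at some successor in {v, x}.
        At v: \Box \Box q \land (\Diamond q \to q) is false.
        At x: \Box \Box q \land (\Diamond q \to q) is false.
      So \Diamond (\Box \Box q \land (\Diamond q \to q)) is false at x.

Yes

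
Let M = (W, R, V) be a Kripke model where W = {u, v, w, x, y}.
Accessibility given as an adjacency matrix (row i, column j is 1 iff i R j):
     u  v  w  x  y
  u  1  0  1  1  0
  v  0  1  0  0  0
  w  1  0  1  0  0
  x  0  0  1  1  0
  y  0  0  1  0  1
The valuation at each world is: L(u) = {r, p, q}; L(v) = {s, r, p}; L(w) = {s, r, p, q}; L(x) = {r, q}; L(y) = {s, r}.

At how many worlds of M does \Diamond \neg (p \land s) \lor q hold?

4

Let φ = \Diamond \neg (p \land s) \lor q. Evaluate φ at each world:
  u (successors {u, w, x}): φ is true.
  v (successors {v}): φ is false.
  w (successors {u, w}): φ is true.
  x (successors {w, x}): φ is true.
  y (successors {w, y}): φ is true.
For instance, at y:
  At y: \Diamond \neg (p \land s) is true, q is false, so \Diamond \neg (p \land s) \lor q is true.
    At y: \Diamond \neg (p \land s) requires \neg (p \land s) at some successor in {w, y}.
      \neg (p \land s) holds at y, so \Diamond \neg (p \land s) is true at y.
Satisfying worlds: {u, w, x, y}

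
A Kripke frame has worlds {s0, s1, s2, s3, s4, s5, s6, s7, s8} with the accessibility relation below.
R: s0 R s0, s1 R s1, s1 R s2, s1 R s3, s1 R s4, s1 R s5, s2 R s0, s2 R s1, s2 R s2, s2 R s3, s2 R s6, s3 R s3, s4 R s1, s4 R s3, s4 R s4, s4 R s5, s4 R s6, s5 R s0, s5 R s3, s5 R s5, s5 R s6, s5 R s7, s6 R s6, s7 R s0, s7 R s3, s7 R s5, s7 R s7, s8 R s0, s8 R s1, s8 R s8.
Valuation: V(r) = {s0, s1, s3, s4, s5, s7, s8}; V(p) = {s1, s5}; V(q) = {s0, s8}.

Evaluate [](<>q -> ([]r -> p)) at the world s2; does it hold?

No

Recall that []ψ holds at a world iff ψ holds at every accessible world, and <>ψ holds iff ψ holds at some accessible world.
At s2: [](<>q -> ([]r -> p)) requires <>q -> ([]r -> p) at every successor {s0, s1, s2, s3, s6}.
  <>q -> ([]r -> p) fails at s0, so [](<>q -> ([]r -> p)) is false at s2.
    At s0: <>q is true, []r -> p is false, so <>q -> ([]r -> p) is false.
      At s0: <>q requires q at some successor in {s0}.
        q holds at s0, so <>q is true at s0.
      At s0: []r is true, p is false, so []r -> p is false.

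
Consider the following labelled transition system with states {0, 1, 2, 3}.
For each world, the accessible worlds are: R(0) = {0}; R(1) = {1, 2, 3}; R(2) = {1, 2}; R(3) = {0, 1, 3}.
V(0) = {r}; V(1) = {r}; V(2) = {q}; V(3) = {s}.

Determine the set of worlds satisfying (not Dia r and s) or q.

Let φ = (not Dia r and s) or q. Evaluate φ at each world:
  0 (successors {0}): φ is false.
  1 (successors {1, 2, 3}): φ is false.
  2 (successors {1, 2}): φ is true.
  3 (successors {0, 1, 3}): φ is false.
For instance, at 1:
  At 1: not Dia r and s is false, q is false, so (not Dia r and s) or q is false.
    At 1: not Dia r is false, s is false, so not Dia r and s is false.
      At 1: Dia r is true, so not Dia r is false.
Satisfying worlds: {2}

2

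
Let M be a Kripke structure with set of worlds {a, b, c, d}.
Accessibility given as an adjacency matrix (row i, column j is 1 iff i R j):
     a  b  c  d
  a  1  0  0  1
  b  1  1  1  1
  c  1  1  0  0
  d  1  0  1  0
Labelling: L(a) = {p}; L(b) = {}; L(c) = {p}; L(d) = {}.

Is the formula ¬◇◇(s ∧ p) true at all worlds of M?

Yes

Let φ = ¬◇◇(s ∧ p). Evaluate φ at each world:
  a (successors {a, d}): φ is true.
  b (successors {a, b, c, d}): φ is true.
  c (successors {a, b}): φ is true.
  d (successors {a, c}): φ is true.
For instance, at d:
  At d: ◇◇(s ∧ p) is false, so ¬◇◇(s ∧ p) is true.
    At d: ◇◇(s ∧ p) requires ◇(s ∧ p) at some successor in {a, c}.
      At a: ◇(s ∧ p) is false.
      At c: ◇(s ∧ p) is false.
    So ◇◇(s ∧ p) is false at d.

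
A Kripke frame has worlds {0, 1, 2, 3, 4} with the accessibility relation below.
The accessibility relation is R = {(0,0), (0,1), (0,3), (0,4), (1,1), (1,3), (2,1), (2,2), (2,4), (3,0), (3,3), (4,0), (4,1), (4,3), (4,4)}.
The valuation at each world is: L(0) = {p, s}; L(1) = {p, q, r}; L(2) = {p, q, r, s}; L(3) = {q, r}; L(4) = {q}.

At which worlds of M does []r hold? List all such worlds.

Let φ = []r. Evaluate φ at each world:
  0 (successors {0, 1, 3, 4}): φ is false.
  1 (successors {1, 3}): φ is true.
  2 (successors {1, 2, 4}): φ is false.
  3 (successors {0, 3}): φ is false.
  4 (successors {0, 1, 3, 4}): φ is false.
For instance, at 3:
  At 3: []r requires r at every successor {0, 3}.
    r fails at 0, so []r is false at 3.
Satisfying worlds: {1}

1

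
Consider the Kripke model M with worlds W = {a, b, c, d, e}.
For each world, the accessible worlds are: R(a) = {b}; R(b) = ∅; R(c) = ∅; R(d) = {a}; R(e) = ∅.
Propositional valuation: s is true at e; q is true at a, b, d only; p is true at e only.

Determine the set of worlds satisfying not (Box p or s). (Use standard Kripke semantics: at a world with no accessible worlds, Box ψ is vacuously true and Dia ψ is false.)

a, d

Recall that Box ψ holds at a world iff ψ holds at every accessible world, and Dia ψ holds iff ψ holds at some accessible world.
Let φ = not (Box p or s). Evaluate φ at each world:
  a (successors {b}): φ is true.
  b (successors ∅): φ is false.
  c (successors ∅): φ is false.
  d (successors {a}): φ is true.
  e (successors ∅): φ is false.
For instance, at d:
  At d: Box p or s is false, so not (Box p or s) is true.
    At d: Box p is false, s is false, so Box p or s is false.
      At d: Box p requires p at every successor {a}.
        p fails at a, so Box p is false at d.
Satisfying worlds: {a, d}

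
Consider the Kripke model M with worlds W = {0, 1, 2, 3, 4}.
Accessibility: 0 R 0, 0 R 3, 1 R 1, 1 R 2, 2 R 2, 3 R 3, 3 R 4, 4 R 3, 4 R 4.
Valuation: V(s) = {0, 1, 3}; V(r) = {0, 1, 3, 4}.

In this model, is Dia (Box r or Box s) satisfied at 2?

At 2: Dia (Box r or Box s) requires Box r or Box s at some successor in {2}.
  At 2: Box r or Box s is false.
So Dia (Box r or Box s) is false at 2.

No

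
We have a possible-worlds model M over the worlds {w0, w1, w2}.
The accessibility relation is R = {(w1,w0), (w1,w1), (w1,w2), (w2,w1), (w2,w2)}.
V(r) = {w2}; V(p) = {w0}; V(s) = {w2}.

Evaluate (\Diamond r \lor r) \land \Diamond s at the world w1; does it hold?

Yes

At w1: \Diamond r \lor r is true, \Diamond s is true, so (\Diamond r \lor r) \land \Diamond s is true.
  At w1: \Diamond r is true, r is false, so \Diamond r \lor r is true.
    At w1: \Diamond r requires r at some successor in {w0, w1, w2}.
      r holds at w2, so \Diamond r is true at w1.
  At w1: \Diamond s requires s at some successor in {w0, w1, w2}.
    s holds at w2, so \Diamond s is true at w1.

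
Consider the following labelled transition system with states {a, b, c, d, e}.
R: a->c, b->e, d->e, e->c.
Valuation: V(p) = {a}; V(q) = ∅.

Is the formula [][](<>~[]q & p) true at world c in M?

Recall that []ψ holds at a world iff ψ holds at every accessible world, and <>ψ holds iff ψ holds at some accessible world.
At c: no accessible worlds, so [][](<>~[]q & p) holds vacuously.

Yes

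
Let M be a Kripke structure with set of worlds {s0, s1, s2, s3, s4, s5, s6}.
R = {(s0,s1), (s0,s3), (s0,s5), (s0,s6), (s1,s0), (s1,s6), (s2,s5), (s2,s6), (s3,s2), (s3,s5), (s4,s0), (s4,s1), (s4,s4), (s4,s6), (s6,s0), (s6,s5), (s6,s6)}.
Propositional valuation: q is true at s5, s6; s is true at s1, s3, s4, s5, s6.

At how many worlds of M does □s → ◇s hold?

Recall that □ψ holds at a world iff ψ holds at every accessible world, and ◇ψ holds iff ψ holds at some accessible world.
Let φ = □s → ◇s. Evaluate φ at each world:
  s0 (successors {s1, s3, s5, s6}): φ is true.
  s1 (successors {s0, s6}): φ is true.
  s2 (successors {s5, s6}): φ is true.
  s3 (successors {s2, s5}): φ is true.
  s4 (successors {s0, s1, s4, s6}): φ is true.
  s5 (successors ∅): φ is false.
  s6 (successors {s0, s5, s6}): φ is true.
For instance, at s6:
  At s6: □s is false, ◇s is true, so □s → ◇s is true.
    At s6: □s requires s at every successor {s0, s5, s6}.
      s fails at s0, so □s is false at s6.
    At s6: ◇s requires s at some successor in {s0, s5, s6}.
      s holds at s5, so ◇s is true at s6.
Satisfying worlds: {s0, s1, s2, s3, s4, s6}

6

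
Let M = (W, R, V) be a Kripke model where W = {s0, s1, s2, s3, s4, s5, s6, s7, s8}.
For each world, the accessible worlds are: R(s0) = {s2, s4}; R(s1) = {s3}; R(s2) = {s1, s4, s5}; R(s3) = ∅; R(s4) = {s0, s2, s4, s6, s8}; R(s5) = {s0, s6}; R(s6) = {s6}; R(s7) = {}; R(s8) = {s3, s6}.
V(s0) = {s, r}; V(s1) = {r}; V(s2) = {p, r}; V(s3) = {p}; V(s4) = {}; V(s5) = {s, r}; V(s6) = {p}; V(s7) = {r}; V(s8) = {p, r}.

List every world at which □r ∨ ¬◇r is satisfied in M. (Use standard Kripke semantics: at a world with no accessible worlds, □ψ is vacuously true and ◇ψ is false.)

Let φ = □r ∨ ¬◇r. Evaluate φ at each world:
  s0 (successors {s2, s4}): φ is false.
  s1 (successors {s3}): φ is true.
  s2 (successors {s1, s4, s5}): φ is false.
  s3 (successors ∅): φ is true.
  s4 (successors {s0, s2, s4, s6, s8}): φ is false.
  s5 (successors {s0, s6}): φ is false.
  s6 (successors {s6}): φ is true.
  s7 (successors ∅): φ is true.
  s8 (successors {s3, s6}): φ is true.
For instance, at s6:
  At s6: □r is false, ¬◇r is true, so □r ∨ ¬◇r is true.
    At s6: □r requires r at every successor {s6}.
      r fails at s6, so □r is false at s6.
    At s6: ◇r is false, so ¬◇r is true.
      At s6: ◇r requires r at some successor in {s6}.
        At s6: r is false.
      So ◇r is false at s6.
Satisfying worlds: {s1, s3, s6, s7, s8}

s1, s3, s6, s7, s8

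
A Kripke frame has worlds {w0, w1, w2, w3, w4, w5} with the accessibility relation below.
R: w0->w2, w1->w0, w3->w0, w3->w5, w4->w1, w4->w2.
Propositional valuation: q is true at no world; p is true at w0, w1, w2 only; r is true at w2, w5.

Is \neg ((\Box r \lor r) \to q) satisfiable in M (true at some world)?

Yes

Recall that \Box ψ holds at a world iff ψ holds at every accessible world, and \Diamond ψ holds iff ψ holds at some accessible world.
Let φ = \neg ((\Box r \lor r) \to q). Evaluate φ at each world:
  w0 (successors {w2}): φ is true.
  w1 (successors {w0}): φ is false.
  w2 (successors ∅): φ is true.
  w3 (successors {w0, w5}): φ is false.
  w4 (successors {w1, w2}): φ is false.
  w5 (successors ∅): φ is true.
Detail at w0 (witness):
  At w0: (\Box r \lor r) \to q is false, so \neg ((\Box r \lor r) \to q) is true.
    At w0: \Box r \lor r is true, q is false, so (\Box r \lor r) \to q is false.
      At w0: \Box r is true, r is false, so \Box r \lor r is true.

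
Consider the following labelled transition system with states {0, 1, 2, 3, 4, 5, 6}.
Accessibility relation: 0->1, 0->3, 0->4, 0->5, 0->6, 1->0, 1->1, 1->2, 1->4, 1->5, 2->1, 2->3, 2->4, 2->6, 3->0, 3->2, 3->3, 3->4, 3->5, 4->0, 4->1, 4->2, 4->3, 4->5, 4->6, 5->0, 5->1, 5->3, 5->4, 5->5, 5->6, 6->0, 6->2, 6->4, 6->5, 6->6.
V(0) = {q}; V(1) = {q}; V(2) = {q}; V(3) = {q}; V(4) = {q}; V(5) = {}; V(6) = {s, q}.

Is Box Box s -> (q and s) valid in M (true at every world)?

Yes

Recall that Box ψ holds at a world iff ψ holds at every accessible world, and Dia ψ holds iff ψ holds at some accessible world.
Let φ = Box Box s -> (q and s). Evaluate φ at each world:
  0 (successors {1, 3, 4, 5, 6}): φ is true.
  1 (successors {0, 1, 2, 4, 5}): φ is true.
  2 (successors {1, 3, 4, 6}): φ is true.
  3 (successors {0, 2, 3, 4, 5}): φ is true.
  4 (successors {0, 1, 2, 3, 5, 6}): φ is true.
  5 (successors {0, 1, 3, 4, 5, 6}): φ is true.
  6 (successors {0, 2, 4, 5, 6}): φ is true.
For instance, at 3:
  At 3: Box Box s is false, q and s is false, so Box Box s -> (q and s) is true.
    At 3: Box Box s requires Box s at every successor {0, 2, 3, 4, 5}.
      Box s fails at 0, so Box Box s is false at 3.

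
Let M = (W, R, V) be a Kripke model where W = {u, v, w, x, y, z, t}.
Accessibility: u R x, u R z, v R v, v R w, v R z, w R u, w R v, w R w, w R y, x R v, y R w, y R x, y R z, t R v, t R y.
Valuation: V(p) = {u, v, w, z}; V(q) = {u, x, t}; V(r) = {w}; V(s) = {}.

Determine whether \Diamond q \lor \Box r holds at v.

No

At v: \Diamond q is false, \Box r is false, so \Diamond q \lor \Box r is false.
  At v: \Diamond q requires q at some successor in {v, w, z}.
    At v: q is false.
    At w: q is false.
    At z: q is false.
  So \Diamond q is false at v.
  At v: \Box r requires r at every successor {v, w, z}.
    r fails at v, so \Box r is false at v.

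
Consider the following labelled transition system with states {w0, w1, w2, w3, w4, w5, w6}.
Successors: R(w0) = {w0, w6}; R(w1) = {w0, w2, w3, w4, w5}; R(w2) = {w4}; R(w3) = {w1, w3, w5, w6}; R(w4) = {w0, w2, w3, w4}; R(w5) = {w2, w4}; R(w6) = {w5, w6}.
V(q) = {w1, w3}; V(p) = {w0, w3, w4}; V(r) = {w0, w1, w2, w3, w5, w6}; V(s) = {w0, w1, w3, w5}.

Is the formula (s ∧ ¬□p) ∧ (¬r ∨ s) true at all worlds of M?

Recall that □ψ holds at a world iff ψ holds at every accessible world, and ◇ψ holds iff ψ holds at some accessible world.
Let φ = (s ∧ ¬□p) ∧ (¬r ∨ s). Evaluate φ at each world:
  w0 (successors {w0, w6}): φ is true.
  w1 (successors {w0, w2, w3, w4, w5}): φ is true.
  w2 (successors {w4}): φ is false.
  w3 (successors {w1, w3, w5, w6}): φ is true.
  w4 (successors {w0, w2, w3, w4}): φ is false.
  w5 (successors {w2, w4}): φ is true.
  w6 (successors {w5, w6}): φ is false.
Detail at w2 (counterexample):
  At w2: s ∧ ¬□p is false, ¬r ∨ s is false, so (s ∧ ¬□p) ∧ (¬r ∨ s) is false.
    At w2: s is false, ¬□p is false, so s ∧ ¬□p is false.
      At w2: □p is true, so ¬□p is false.

No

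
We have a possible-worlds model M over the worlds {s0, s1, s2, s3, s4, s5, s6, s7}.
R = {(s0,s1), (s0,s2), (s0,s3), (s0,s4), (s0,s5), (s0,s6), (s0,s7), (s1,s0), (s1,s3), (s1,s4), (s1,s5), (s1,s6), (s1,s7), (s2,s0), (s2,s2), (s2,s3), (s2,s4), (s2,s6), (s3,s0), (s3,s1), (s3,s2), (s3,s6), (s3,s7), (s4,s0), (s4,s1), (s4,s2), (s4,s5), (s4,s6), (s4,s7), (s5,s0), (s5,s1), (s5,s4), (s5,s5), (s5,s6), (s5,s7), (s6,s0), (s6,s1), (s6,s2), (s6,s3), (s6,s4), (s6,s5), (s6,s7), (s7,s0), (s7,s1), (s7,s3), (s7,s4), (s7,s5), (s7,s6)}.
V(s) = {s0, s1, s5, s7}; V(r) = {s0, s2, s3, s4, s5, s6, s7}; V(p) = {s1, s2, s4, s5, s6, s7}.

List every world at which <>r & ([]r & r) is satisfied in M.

s2

Let φ = <>r & ([]r & r). Evaluate φ at each world:
  s0 (successors {s1, s2, s3, s4, s5, s6, s7}): φ is false.
  s1 (successors {s0, s3, s4, s5, s6, s7}): φ is false.
  s2 (successors {s0, s2, s3, s4, s6}): φ is true.
  s3 (successors {s0, s1, s2, s6, s7}): φ is false.
  s4 (successors {s0, s1, s2, s5, s6, s7}): φ is false.
  s5 (successors {s0, s1, s4, s5, s6, s7}): φ is false.
  s6 (successors {s0, s1, s2, s3, s4, s5, s7}): φ is false.
  s7 (successors {s0, s1, s3, s4, s5, s6}): φ is false.
For instance, at s2:
  At s2: <>r is true, []r & r is true, so <>r & ([]r & r) is true.
    At s2: <>r requires r at some successor in {s0, s2, s3, s4, s6}.
      r holds at s0, so <>r is true at s2.
    At s2: []r is true, r is true, so []r & r is true.
      At s2: []r requires r at every successor {s0, s2, s3, s4, s6}.
        At s0: r is true.
        At s2: r is true.
        At s3: r is true.
        At s4: r is true.
        At s6: r is true.
      So []r is true at s2.
Satisfying worlds: {s2}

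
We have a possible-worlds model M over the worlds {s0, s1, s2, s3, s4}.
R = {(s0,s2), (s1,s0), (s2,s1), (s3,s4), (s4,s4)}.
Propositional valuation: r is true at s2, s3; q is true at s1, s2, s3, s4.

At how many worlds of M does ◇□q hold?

Recall that □ψ holds at a world iff ψ holds at every accessible world, and ◇ψ holds iff ψ holds at some accessible world.
Let φ = ◇□q. Evaluate φ at each world:
  s0 (successors {s2}): φ is true.
  s1 (successors {s0}): φ is true.
  s2 (successors {s1}): φ is false.
  s3 (successors {s4}): φ is true.
  s4 (successors {s4}): φ is true.
For instance, at s0:
  At s0: ◇□q requires □q at some successor in {s2}.
    □q holds at s2, so ◇□q is true at s0.
      At s2: □q requires q at every successor {s1}.
        At s1: q is true.
      So □q is true at s2.
Satisfying worlds: {s0, s1, s3, s4}

4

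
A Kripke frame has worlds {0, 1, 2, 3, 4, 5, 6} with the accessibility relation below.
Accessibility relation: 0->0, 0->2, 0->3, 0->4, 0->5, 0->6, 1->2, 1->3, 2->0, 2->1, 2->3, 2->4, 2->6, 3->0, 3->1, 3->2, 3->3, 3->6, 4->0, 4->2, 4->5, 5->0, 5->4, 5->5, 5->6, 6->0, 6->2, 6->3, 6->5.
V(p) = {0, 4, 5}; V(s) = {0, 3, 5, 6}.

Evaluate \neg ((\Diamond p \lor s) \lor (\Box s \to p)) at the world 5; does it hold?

No

At 5: (\Diamond p \lor s) \lor (\Box s \to p) is true, so \neg ((\Diamond p \lor s) \lor (\Box s \to p)) is false.
  At 5: \Diamond p \lor s is true, \Box s \to p is true, so (\Diamond p \lor s) \lor (\Box s \to p) is true.
    At 5: \Diamond p is true, s is true, so \Diamond p \lor s is true.
      At 5: \Diamond p requires p at some successor in {0, 4, 5, 6}.
        p holds at 0, so \Diamond p is true at 5.
    At 5: \Box s is false, p is true, so \Box s \to p is true.
      At 5: \Box s requires s at every successor {0, 4, 5, 6}.
        s fails at 4, so \Box s is false at 5.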